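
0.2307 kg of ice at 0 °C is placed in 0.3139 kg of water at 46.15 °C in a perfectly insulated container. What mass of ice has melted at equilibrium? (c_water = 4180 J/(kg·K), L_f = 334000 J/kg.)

Heat available from the water dropping to 0 °C: 0.3139×4180×46.15 = 60554 J.
Fully melting the ice requires m_ice L_f = 0.2307×334000 = 77054 J.
That's not enough to melt it all — equilibrium is at 0 °C with ice remaining.
Mass melted = 60554/334000 ≈ 0.1813 kg.

m_melted ≈ 0.181 kg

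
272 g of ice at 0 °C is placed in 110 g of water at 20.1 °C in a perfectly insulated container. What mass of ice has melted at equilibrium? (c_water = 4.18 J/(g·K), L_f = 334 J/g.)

m_melted ≈ 27.7 g

Cooling the water to 0 °C releases 110·4.18·20.1 = 9242 J.
Melting all 272 g of ice would need 272·334 = 90848 J.
Since 9242 < 90848 J, not all the ice melts; equilibrium is at 0 °C.
m_melted·334 = 9242  ⇒  m_melted ≈ 27.67 g.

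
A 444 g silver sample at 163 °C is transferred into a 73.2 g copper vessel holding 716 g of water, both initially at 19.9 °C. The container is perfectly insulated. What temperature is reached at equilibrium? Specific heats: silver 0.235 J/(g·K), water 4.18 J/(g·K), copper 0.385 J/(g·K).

Let T be the final temperature. ΣQ_i = 0:
444·0.235·(T − 163) + 716·4.18·(T − 19.9) + 73.2·0.385·(T − 19.9) = 0
(104.34 + 2992.9 + 28.18) T = 104.34·163 + 2992.9·19.9 + 28.18·19.9
T = 77127 / 3125.4 = 24.7 °C

T_f ≈ 24.7 °C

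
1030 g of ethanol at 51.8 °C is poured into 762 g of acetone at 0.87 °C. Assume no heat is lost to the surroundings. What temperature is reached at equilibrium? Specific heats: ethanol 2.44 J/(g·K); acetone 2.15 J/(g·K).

|Q_ethanol| = |Q_acetone|:
1030*2.44*(51.8 − T) = 762*2.15*(T − 0.87)
2513.2(51.8 − T) = 1638.3(T − 0.87)
4151.5 T = 131609  ⇒  T ≈ 31.70 °C

T_f ≈ 31.7 °C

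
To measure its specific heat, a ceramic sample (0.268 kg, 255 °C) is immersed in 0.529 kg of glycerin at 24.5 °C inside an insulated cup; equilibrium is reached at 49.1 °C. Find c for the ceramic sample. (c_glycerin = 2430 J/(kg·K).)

Setting the total heat transfer to zero:
0.268×c×(49.1 − 255) + 0.529×2430×(49.1 − 24.5) = 0
-55.18 c = -31623
c = -31623/-55.18 ≈ 573.1 J/(kg·K)

c ≈ 573 J/(kg·K)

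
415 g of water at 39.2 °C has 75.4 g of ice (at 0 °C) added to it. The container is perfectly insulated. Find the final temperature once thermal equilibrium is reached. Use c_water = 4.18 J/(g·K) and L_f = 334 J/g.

T_f ≈ 20.9 °C

Heat gained plus heat lost sum to zero:
latent heat to melt: 75.4·334 = 25184; meltwater 0→T: 75.4·4.18·T = 315.17 T; water cools: 415·4.18·(T − 39.2) = 1734.7(T − 39.2)
2049.9 T = 68000 − 25184 = 42817
T ≈ 20.89 °C (positive, so assuming full melt was valid).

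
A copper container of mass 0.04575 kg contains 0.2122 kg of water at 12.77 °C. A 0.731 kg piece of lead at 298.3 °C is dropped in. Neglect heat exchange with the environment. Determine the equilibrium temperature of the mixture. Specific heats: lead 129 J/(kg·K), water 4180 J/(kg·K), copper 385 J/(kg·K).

T_f ≈ 39.7 °C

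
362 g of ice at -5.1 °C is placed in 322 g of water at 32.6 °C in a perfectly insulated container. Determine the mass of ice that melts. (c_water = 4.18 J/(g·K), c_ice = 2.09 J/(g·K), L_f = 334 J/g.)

m_melted ≈ 120 g

Cooling the water to 0 °C releases 322·4.18·32.6 = 43878 J.
Warming the ice to 0 °C takes 362·2.09·5.1 = 3858.6 J, leaving 40020 J for melting.
To melt every bit of ice: 362·334 = 120908 J.
That's not enough to melt it all — equilibrium is at 0 °C with ice remaining.
m_melt = 40020 / L_f = 119.8 g.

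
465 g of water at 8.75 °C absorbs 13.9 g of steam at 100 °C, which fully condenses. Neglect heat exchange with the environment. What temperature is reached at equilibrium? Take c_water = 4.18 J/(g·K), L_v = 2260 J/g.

Sum of m c ΔT and latent-heat terms is zero:
steam→water at 100 °C releases m L_v = 13.9·2260 = 31414
  condensed water 100 °C→T: 58.1(T − 100)
  water warms: 465·4.18·(T − 8.75) = 1943.7(T − 8.75)
2001.8 T = 31414 + 5810.2 + 17007 = 54232
T ≈ 27.09 °C — below 100 °C, confirming all the steam condensed.

T_f ≈ 27.1 °C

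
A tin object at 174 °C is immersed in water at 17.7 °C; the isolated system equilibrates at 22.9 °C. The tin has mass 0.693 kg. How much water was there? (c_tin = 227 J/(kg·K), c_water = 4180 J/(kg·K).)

|Q_tin| = |Q_water|:
0.693·227·(174 − 22.9) = m·4180·(22.9 − 17.7)
21736 m = 23770  ⇒  m ≈ 1.094 kg

m ≈ 1.09 kg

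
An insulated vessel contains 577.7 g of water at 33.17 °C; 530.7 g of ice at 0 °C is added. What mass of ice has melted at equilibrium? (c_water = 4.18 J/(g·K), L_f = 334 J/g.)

Water can give up m c ΔT = 577.7×4.18×33.17 = 80098 J before reaching 0 °C.
To melt every bit of ice: 530.7×334 = 177254 J.
80098 J < 177254 J, so only part of the ice melts and the system sits at 0 °C.
Mass melted = 80098/334 ≈ 239.8 g.

m_melted ≈ 240 g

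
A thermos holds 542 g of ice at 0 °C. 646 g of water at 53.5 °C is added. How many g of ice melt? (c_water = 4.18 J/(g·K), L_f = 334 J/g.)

m_melted ≈ 433 g

Water can give up m c ΔT = 646·4.18·53.5 = 144465 J before reaching 0 °C.
To melt every bit of ice: 542·334 = 181028 J.
Since 144465 < 181028 J, not all the ice melts; equilibrium is at 0 °C.
Mass melted = 144465/334 ≈ 432.5 g.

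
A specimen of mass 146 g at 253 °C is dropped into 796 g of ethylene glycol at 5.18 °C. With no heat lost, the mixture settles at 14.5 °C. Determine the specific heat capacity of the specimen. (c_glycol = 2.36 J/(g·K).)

c ≈ 0.503 J/(g·K)

m_s c (T_s − T_f) = m_glycol c_glycol (T_f − T_0):
146×c×(253 − 14.5) = 796×2.36×(14.5 − 5.18)
34821 c = 17508  ⇒  c ≈ 0.5028 J/(g·K)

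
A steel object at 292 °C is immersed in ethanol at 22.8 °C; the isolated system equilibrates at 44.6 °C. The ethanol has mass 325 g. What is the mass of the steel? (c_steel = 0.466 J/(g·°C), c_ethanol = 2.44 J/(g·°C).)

m ≈ 150 g

Taking heat into each body as positive, Σ m c ΔT = 0:
m×0.466×(44.6 − 292) + 325×2.44×(44.6 − 22.8) = 0
-115.29 m = -17287
m = -17287/-115.29 ≈ 149.9 g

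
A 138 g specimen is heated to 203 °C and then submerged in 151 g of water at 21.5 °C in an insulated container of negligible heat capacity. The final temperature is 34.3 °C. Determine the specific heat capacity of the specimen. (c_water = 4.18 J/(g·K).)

Heat lost by the specimen = heat gained by the water:
138·c·(203 − 34.3) = 151·4.18·(34.3 − 21.5)
23281 c = 8079.1  ⇒  c ≈ 0.347 J/(g·K)

c ≈ 0.347 J/(g·K)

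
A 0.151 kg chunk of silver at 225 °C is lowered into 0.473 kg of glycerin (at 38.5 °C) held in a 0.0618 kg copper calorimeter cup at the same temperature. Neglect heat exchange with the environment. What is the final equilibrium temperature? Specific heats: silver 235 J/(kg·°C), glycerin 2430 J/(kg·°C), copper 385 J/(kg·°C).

T_f ≈ 44.0 °C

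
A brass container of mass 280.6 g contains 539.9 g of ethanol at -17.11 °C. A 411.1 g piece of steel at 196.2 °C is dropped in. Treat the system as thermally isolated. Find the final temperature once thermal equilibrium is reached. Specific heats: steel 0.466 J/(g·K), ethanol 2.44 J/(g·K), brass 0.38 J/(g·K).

T_f ≈ 8.2 °C

Setting the total heat transfer to zero:
411.1·0.466·(T − 196.2) + 539.9·2.44·(T − (-17.11)) + 280.6·0.38·(T − (-17.11)) = 0
(191.57 + 1317.4 + 106.63) T = 191.57·196.2 + 1317.4·(-17.11) + 106.63·(-17.11)
T = 13222 / 1615.6 = 8.18 °C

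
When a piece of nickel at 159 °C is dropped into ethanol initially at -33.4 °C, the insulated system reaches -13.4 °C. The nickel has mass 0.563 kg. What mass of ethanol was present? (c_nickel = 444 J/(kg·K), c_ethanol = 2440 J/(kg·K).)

Conservation of energy gives ΣQ = 0:
0.563·444·(-13.4 − 159) + m·2440·(-13.4 − (-33.4)) = 0
48800 m = 43095
m = 43095/48800 ≈ 0.8831 kg

m ≈ 0.883 kg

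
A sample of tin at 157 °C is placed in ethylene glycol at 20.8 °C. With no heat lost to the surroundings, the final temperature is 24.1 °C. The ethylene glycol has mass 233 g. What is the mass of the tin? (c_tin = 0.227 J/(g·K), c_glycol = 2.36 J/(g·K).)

m ≈ 60.1 g

Setting the total heat transfer to zero:
m×0.227×(24.1 − 157) + 233×2.36×(24.1 − 20.8) = 0
-30.17 m = -1814.6
m = -1814.6/-30.17 ≈ 60.15 g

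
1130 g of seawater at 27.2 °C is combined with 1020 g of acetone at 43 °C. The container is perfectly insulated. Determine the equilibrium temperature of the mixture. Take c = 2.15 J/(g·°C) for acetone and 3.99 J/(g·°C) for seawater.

Setting the total heat transfer to zero:
1020*2.15*(T − 43) + 1130*3.99*(T − 27.2) = 0
(2193 + 4508.7) T = 2193*43 + 4508.7*27.2
T = 216936/6701.7 ≈ 32.37 °C

T_f ≈ 32.4 °C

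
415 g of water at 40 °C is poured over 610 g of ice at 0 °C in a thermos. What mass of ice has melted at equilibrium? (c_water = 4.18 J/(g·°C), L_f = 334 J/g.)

Heat available from the water dropping to 0 °C: 415×4.18×40 = 69388 J.
To melt every bit of ice: 610×334 = 203740 J.
69388 J < 203740 J, so only part of the ice melts and the system sits at 0 °C.
Mass melted = 69388/334 ≈ 207.7 g.

m_melted ≈ 208 g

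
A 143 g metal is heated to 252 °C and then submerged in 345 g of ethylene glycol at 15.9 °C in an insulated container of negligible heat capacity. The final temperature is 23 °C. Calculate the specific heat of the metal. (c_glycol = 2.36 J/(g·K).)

c ≈ 0.177 J/(g·K)

m_s c (T_s − T_f) = m_glycol c_glycol (T_f − T_0):
143·c·(252 − 23) = 345·2.36·(23 − 15.9)
32747 c = 5780.8  ⇒  c ≈ 0.1765 J/(g·K)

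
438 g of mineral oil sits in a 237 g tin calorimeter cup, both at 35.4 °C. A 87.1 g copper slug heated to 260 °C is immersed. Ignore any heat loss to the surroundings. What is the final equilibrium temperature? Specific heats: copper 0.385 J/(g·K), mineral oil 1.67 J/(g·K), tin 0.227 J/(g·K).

Conservation of energy gives ΣQ = 0:
87.1×0.385×(T − 260) + 438×1.67×(T − 35.4) + 237×0.227×(T − 35.4) = 0
33.53(T − 260) + 731.46(T − 35.4) + 53.8(T − 35.4) = 0
(33.53 + 731.46 + 53.8) T = 33.53×260 + 731.46×35.4 + 53.8×35.4
T = 36517/818.79 ≈ 44.60 °C

T_f ≈ 44.6 °C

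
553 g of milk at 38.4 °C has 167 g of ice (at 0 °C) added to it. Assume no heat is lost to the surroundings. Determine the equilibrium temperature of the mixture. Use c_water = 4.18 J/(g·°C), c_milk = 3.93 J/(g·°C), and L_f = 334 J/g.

T_f ≈ 9.6 °C

Sum of m c ΔT and latent-heat terms is zero:
latent heat to melt: 167×334 = 55778; warm the meltwater: 698.06 T; milk: 2173.3(T − 38.4)
2871.3 T = 83454 − 55778 = 27676
T ≈ 9.64 °C. Since T > 0 °C, the all-ice-melts assumption holds.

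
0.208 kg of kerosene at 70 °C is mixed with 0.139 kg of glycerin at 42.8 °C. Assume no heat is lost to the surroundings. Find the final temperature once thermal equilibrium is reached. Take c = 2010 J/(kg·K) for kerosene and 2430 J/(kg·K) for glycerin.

Let T be the final temperature. ΣQ_i = 0:
0.208×2010×(T − 70) + 0.139×2430×(T − 42.8) = 0
418.08(T − 70) + 337.77(T − 42.8) = 0
(418.08 + 337.77) T = 418.08×70 + 337.77×42.8
T ≈ 57.85 °C

T_f ≈ 57.8 °C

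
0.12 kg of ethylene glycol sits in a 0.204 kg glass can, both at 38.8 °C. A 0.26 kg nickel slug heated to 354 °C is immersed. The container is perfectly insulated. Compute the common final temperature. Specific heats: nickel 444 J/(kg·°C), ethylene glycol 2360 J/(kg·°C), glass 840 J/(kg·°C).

T_f ≈ 102.6 °C

Let T be the final temperature. ΣQ_i = 0:
0.26*444*(T − 354) + 0.12*2360*(T − 38.8) + 0.204*840*(T − 38.8) = 0
115.44(T − 354) + 283.2(T − 38.8) + 171.36(T − 38.8) = 0
(115.44 + 283.2 + 171.36) T = 115.44*354 + 283.2*38.8 + 171.36*38.8
T = 58503 / 570 = 103 °C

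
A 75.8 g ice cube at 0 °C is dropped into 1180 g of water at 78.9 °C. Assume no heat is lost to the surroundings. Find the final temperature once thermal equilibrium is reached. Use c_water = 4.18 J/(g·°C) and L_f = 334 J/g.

T_f ≈ 69.3 °C

Taking heat into each body as positive, Σ m c ΔT = 0:
fusion: m_ice L_f = 75.8·334 = 25317
  meltwater 0→T: 75.8·4.18·T = 316.84 T
  water cools: 1180·4.18·(T − 78.9) = 4932.4(T − 78.9)
5249.2 T = 389166 − 25317 = 363849
T ≈ 69.31 °C — above 0 °C, consistent with complete melting.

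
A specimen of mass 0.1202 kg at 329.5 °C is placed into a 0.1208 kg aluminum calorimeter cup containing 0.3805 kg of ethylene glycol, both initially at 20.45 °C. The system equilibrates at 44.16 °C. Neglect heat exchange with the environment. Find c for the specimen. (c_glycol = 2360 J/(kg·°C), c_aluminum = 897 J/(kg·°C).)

c ≈ 696 J/(kg·°C)

Energy conservation, ΣQ = 0:
0.1202·c·(44.16 − 329.5) + 0.3805·2360·(44.16 − 20.45) + 0.1208·897·(44.16 − 20.45) = 0
-34.3 c = -23860
c = -23860/-34.3 ≈ 695.7 J/(kg·°C)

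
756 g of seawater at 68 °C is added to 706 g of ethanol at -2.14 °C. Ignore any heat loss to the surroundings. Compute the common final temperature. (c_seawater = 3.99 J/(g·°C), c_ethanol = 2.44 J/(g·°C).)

|Q_seawater| = |Q_ethanol|:
756·3.99·(68 − T) = 706·2.44·(T − (-2.14))
3016.4(68 − T) = 1722.6(T − (-2.14))
4739.1 T = 201431  ⇒  T ≈ 42.50 °C

T_f ≈ 42.5 °C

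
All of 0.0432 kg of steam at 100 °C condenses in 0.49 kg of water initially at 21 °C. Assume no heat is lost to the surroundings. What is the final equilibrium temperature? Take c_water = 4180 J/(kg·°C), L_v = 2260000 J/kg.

Let T be the final temperature. ΣQ_i = 0:
steam→water at 100 °C releases m L_v = 0.0432×2260000 = 97632; condensate cools 100→T: 0.0432×4180×(T − 100) = 180.58(T − 100); original water: 2048.2(T − 21)
2228.8 T = 97632 + 18058 + 43012 = 158702
T ≈ 71.21 °C — below 100 °C, confirming all the steam condensed.

T_f ≈ 71.2 °C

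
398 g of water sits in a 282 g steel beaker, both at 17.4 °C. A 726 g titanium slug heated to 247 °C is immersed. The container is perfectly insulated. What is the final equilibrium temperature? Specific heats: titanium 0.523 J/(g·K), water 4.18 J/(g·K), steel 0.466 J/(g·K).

T_f ≈ 57.5 °C

Energy conservation, ΣQ = 0:
726·0.523·(T − 247) + 398·4.18·(T − 17.4) + 282·0.466·(T − 17.4) = 0
379.7(T − 247) + 1663.6(T − 17.4) + 131.41(T − 17.4) = 0
2174.8 T = 125019
T = 125019 / 2174.8 = 57.5 °C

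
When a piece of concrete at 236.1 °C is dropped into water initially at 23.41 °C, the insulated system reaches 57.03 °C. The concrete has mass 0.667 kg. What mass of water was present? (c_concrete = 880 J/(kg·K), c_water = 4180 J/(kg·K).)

m ≈ 0.748 kg

Heat lost by the concrete = heat gained by the water:
0.667×880×(236.1 − 57.03) = m×4180×(57.03 − 23.41)
140532 m = 105107  ⇒  m ≈ 0.7479 kg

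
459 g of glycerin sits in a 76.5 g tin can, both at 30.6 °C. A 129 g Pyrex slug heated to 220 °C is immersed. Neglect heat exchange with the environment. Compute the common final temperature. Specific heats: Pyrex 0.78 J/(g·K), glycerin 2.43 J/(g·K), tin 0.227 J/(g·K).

Setting the total heat transfer to zero:
129·0.78·(T − 220) + 459·2.43·(T − 30.6) + 76.5·0.227·(T − 30.6) = 0
100.62(T − 220) + 1115.4(T − 30.6) + 17.37(T − 30.6) = 0
1233.4 T = 56798
T = 56798 / 1233.4 = 46.1 °C

T_f ≈ 46.1 °C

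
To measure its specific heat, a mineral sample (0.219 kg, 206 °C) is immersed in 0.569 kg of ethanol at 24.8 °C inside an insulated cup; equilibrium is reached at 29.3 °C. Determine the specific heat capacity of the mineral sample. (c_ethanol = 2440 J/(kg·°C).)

m_s c (T_s − T_f) = m_ethanol c_ethanol (T_f − T_0):
0.219·c·(206 − 29.3) = 0.569·2440·(29.3 − 24.8)
38.7 c = 6247.6  ⇒  c ≈ 161.4 J/(kg·°C)

c ≈ 161 J/(kg·°C)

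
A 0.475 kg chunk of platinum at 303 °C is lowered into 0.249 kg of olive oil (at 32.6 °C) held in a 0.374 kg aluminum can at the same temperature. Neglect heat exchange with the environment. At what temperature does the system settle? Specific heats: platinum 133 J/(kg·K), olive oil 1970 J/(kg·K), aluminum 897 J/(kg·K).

Net heat exchanged in the isolated system is zero:
0.475*133*(T − 303) + 0.249*1970*(T − 32.6) + 0.374*897*(T − 32.6) = 0
63.17(T − 303) + 490.53(T − 32.6) + 335.48(T − 32.6) = 0
889.18 T = 46070
T = 46070 / 889.18 = 51.8 °C

T_f ≈ 51.8 °C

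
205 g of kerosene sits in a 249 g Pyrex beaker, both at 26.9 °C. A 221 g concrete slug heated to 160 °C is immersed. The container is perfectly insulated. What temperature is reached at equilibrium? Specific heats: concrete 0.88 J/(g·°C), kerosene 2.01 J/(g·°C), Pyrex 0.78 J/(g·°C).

T_f ≈ 59.2 °C

Energy conservation, ΣQ = 0:
221·0.88·(T − 160) + 205·2.01·(T − 26.9) + 249·0.78·(T − 26.9) = 0
194.48(T − 160) + 412.05(T − 26.9) + 194.22(T − 26.9) = 0
800.75 T = 47425
T = 47425 / 800.75 = 59.2 °C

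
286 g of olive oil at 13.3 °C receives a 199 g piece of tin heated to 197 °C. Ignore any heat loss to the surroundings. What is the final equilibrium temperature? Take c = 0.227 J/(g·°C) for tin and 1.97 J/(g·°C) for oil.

T_f ≈ 26.9 °C

Set heat shed by the hot body equal to heat absorbed by the cold body:
199*0.227*(197 − T) = 286*1.97*(T − 13.3)
45.17(197 − T) = 563.42(T − 13.3)
608.59 T = 16393  ⇒  T ≈ 26.94 °C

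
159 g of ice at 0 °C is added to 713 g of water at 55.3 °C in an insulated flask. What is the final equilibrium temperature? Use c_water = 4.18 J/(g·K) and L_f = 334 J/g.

T_f ≈ 30.6 °C

Let T be the final temperature. ΣQ_i = 0:
latent heat to melt: 159·334 = 53106; meltwater 0→T: 159·4.18·T = 664.62 T; water: 2980.3(T − 55.3)
3645 T = 164813 − 53106 = 111707
T ≈ 30.65 °C. Since T > 0 °C, the all-ice-melts assumption holds.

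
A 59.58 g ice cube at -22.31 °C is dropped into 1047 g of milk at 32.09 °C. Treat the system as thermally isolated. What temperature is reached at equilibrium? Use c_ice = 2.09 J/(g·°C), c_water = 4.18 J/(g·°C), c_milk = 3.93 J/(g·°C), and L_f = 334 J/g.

T_f ≈ 25.1 °C

Taking heat into each body as positive, Σ m c ΔT = 0:
ice -22.31→0 °C: 59.58×2.09×22.31 = 2778.1; melt ice: 59.58×334 = 19900; meltwater 0→T: 59.58×4.18×T = 249.04 T; milk cools: 1047×3.93×(T − 32.09) = 4114.7(T − 32.09)
4363.8 T = 132041 − 22678 = 109363
T ≈ 25.06 °C (positive, so assuming full melt was valid).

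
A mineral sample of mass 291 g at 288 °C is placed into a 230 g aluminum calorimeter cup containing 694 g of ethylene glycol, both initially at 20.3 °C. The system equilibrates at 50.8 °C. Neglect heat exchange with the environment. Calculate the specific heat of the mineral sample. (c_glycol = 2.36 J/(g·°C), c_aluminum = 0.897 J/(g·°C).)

Let T be the final temperature. ΣQ_i = 0:
291·c·(50.8 − 288) + 694·2.36·(50.8 − 20.3) + 230·0.897·(50.8 − 20.3) = 0
-69025 c = -56247
c = -56247/-69025 ≈ 0.8149 J/(g·°C)

c ≈ 0.815 J/(g·°C)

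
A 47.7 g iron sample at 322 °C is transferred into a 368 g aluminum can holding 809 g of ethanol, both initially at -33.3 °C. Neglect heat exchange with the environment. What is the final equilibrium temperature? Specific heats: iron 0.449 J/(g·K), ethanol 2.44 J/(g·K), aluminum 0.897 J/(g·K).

T_f ≈ -30.0 °C

Conservation of energy gives ΣQ = 0:
47.7*0.449*(T − 322) + 809*2.44*(T − (-33.3)) + 368*0.897*(T − (-33.3)) = 0
21.42(T − 322) + 1974(T − (-33.3)) + 330.1(T − (-33.3)) = 0
(21.42 + 1974 + 330.1) T = 21.42*322 + 1974*(-33.3) + 330.1*(-33.3)
T ≈ -30.03 °C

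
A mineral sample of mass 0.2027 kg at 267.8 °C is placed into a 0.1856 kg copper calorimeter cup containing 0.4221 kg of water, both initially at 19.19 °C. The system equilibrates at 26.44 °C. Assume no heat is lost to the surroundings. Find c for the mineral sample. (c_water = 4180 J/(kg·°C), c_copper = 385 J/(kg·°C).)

c ≈ 272 J/(kg·°C)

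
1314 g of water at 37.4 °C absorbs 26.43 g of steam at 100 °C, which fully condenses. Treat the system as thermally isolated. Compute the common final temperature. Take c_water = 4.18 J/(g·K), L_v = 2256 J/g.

Energy balance with sensible and latent terms:
steam→water at 100 °C releases m L_v = 26.43·2256 = 59626; condensed water 100 °C→T: 110.48(T − 100); water warms: 1314·4.18·(T − 37.4) = 5492.5(T − 37.4)
5603 T = 59626 + 11048 + 205420 = 276094
T ≈ 49.28 °C, under the boiling point, so the assumption holds.

T_f ≈ 49.3 °C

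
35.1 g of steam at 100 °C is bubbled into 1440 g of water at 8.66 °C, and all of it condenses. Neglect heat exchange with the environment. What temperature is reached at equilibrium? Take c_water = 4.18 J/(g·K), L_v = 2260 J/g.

T_f ≈ 23.7 °C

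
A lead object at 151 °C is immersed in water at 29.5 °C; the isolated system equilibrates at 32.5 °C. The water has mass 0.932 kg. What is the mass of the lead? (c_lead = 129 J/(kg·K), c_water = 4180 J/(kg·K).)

m ≈ 0.765 kg

|Q_lead| = |Q_water|:
m×129×(151 − 32.5) = 0.932×4180×(32.5 − 29.5)
15286 m = 11687  ⇒  m ≈ 0.7645 kg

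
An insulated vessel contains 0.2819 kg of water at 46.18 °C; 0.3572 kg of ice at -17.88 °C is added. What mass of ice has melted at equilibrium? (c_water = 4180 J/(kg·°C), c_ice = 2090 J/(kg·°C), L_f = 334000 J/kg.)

m_melted ≈ 0.123 kg

Water can give up m c ΔT = 0.2819·4180·46.18 = 54416 J before reaching 0 °C.
Of that, 0.3572·2090·17.88 = 13348 J goes to bring the ice to 0 °C, leaving 41068 J.
To melt every bit of ice: 0.3572·334000 = 119305 J.
That's not enough to melt it all — equilibrium is at 0 °C with ice remaining.
m_melt = 41068 / L_f = 0.123 kg.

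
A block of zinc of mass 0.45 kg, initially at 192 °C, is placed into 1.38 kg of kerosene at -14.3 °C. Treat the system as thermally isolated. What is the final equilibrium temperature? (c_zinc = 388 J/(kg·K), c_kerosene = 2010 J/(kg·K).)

T_f ≈ -2.1 °C

Set heat shed by the hot body equal to heat absorbed by the cold body:
0.45*388*(192 − T) = 1.38*2010*(T − (-14.3))
174.6(192 − T) = 2773.8(T − (-14.3))
2948.4 T = -6142.1  ⇒  T ≈ -2.08 °C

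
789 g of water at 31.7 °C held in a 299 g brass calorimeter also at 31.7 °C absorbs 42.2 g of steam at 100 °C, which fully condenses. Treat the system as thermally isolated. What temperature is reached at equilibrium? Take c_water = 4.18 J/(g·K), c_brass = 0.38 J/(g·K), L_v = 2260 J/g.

Heat gained plus heat lost sum to zero:
steam→water at 100 °C releases m L_v = 42.2·2260 = 95372
  condensate cools 100→T: 42.2·4.18·(T − 100) = 176.4(T − 100)
  original water: 3298(T − 31.7)
  brass cup: 299·0.38·(T − 31.7) = 113.62(T − 31.7)
3588 T = 95372 + 17640 + 108149 = 221161
T ≈ 61.64 °C, under the boiling point, so the assumption holds.

T_f ≈ 61.6 °C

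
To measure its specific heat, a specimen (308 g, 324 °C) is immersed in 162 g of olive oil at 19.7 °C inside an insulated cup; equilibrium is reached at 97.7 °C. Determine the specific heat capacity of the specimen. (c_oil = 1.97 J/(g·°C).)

m_s c (T_s − T_f) = m_oil c_oil (T_f − T_0):
308·c·(324 − 97.7) = 162·1.97·(97.7 − 19.7)
69700 c = 24893  ⇒  c ≈ 0.3571 J/(g·°C)

c ≈ 0.357 J/(g·°C)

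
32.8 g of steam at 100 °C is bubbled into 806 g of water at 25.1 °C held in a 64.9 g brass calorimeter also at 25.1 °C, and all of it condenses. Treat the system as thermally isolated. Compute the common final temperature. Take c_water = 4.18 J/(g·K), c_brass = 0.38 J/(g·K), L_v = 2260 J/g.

T_f ≈ 49.0 °C

Energy balance with sensible and latent terms:
condense steam: −32.8·2260 = −74128; condensate cools 100→T: 32.8·4.18·(T − 100) = 137.1(T − 100); original water: 3369.1(T − 25.1); cup: 24.66(T − 25.1)
3530.8 T = 74128 + 13710 + 85183 = 173021
T ≈ 49.00 °C, under the boiling point, so the assumption holds.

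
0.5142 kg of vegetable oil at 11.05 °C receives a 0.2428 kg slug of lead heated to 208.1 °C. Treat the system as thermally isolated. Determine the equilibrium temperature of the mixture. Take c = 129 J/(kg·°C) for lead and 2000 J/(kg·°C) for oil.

T_f is the heat-capacity-weighted average of the initial temperatures:
T_f = (31.32·208.1 + 1028.4·11.05) / (31.32 + 1028.4)
    = 17882 / 1059.7 ≈ 16.87 °C

T_f ≈ 16.9 °C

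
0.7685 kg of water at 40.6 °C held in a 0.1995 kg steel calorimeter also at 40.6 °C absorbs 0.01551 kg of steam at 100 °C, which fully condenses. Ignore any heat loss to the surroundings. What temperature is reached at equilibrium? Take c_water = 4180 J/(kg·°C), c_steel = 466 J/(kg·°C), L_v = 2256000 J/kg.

T_f ≈ 52.1 °C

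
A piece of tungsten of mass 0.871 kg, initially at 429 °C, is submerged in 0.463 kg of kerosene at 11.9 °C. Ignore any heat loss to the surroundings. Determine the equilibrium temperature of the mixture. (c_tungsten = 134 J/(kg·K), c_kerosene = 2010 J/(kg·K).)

T_f ≈ 58.4 °C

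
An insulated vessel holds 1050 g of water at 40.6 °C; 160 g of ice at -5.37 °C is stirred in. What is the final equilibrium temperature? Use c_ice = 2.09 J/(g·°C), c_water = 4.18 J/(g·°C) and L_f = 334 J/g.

T_f ≈ 24.3 °C

Net heat exchanged in the isolated system is zero:
ice -5.37→0 °C: 160·2.09·5.37 = 1795.7
  fusion: m_ice L_f = 160·334 = 53440
  meltwater 0→T: 160·4.18·T = 668.8 T
  water: 4389(T − 40.6)
5057.8 T = 178193 − 55236 = 122958
T ≈ 24.31 °C (positive, so assuming full melt was valid).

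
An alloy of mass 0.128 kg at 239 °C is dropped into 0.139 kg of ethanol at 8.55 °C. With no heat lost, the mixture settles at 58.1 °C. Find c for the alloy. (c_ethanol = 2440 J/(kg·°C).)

Heat lost by the alloy = heat gained by the ethanol:
0.128×c×(239 − 58.1) = 0.139×2440×(58.1 − 8.55)
23.16 c = 16805  ⇒  c ≈ 725.8 J/(kg·°C)

c ≈ 726 J/(kg·°C)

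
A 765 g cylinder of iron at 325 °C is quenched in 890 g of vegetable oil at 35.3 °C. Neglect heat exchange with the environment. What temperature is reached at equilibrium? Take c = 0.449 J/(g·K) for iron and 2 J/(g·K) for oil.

T_f ≈ 82.2 °C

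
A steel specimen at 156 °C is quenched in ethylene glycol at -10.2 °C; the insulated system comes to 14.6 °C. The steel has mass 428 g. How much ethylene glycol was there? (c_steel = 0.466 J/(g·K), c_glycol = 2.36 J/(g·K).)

Setting the total heat transfer to zero:
428·0.466·(14.6 − 156) + m·2.36·(14.6 − (-10.2)) = 0
58.53 m = 28202
m = 28202/58.53 ≈ 481.9 g

m ≈ 482 g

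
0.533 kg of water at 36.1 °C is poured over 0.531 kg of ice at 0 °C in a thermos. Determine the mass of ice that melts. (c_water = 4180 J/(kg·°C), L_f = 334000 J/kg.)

Cooling the water to 0 °C releases 0.533×4180×36.1 = 80429 J.
To melt every bit of ice: 0.531×334000 = 177354 J.
Since 80429 < 177354 J, not all the ice melts; equilibrium is at 0 °C.
m_melt = 80429 / L_f = 0.2408 kg.

m_melted ≈ 0.241 kg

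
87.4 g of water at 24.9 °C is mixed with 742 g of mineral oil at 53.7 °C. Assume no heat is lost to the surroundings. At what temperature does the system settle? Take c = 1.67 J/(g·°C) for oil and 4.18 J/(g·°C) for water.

T_f ≈ 47.1 °C

Energy conservation, ΣQ = 0:
742*1.67*(T − 53.7) + 87.4*4.18*(T − 24.9) = 0
1239.1(T − 53.7) + 365.33(T − 24.9) = 0
(1239.1 + 365.33) T = 1239.1*53.7 + 365.33*24.9
T = 75639 / 1604.5 = 47.1 °C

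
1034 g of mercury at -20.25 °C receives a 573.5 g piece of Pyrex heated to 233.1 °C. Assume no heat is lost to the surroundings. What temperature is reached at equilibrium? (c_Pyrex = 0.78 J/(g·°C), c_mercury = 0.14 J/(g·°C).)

|Q_Pyrex| = |Q_mercury|:
573.5·0.78·(233.1 − T) = 1034·0.14·(T − (-20.25))
447.33(233.1 − T) = 144.76(T − (-20.25))
592.09 T = 101341  ⇒  T ≈ 171.16 °C

T_f ≈ 171.2 °C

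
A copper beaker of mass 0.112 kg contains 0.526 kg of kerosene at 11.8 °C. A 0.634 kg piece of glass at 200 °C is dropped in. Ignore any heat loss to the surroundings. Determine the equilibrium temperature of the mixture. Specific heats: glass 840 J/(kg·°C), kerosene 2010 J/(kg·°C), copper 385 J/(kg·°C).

Let T be the final temperature. ΣQ_i = 0:
0.634*840*(T − 200) + 0.526*2010*(T − 11.8) + 0.112*385*(T − 11.8) = 0
(532.56 + 1057.3 + 43.12) T = 532.56*200 + 1057.3*11.8 + 43.12*11.8
T = 119496 / 1632.9 = 73.2 °C

T_f ≈ 73.2 °C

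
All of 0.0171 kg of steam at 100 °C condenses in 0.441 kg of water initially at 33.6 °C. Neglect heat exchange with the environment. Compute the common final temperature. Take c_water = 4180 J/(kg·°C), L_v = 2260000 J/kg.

T_f ≈ 56.3 °C

Conservation of energy gives ΣQ = 0:
condense steam: −0.0171·2260000 = −38646
  condensate cools 100→T: 0.0171·4180·(T − 100) = 71.48(T − 100)
  original water: 1843.4(T − 33.6)
1914.9 T = 38646 + 7147.8 + 61938 = 107731
T ≈ 56.26 °C — below 100 °C, confirming all the steam condensed.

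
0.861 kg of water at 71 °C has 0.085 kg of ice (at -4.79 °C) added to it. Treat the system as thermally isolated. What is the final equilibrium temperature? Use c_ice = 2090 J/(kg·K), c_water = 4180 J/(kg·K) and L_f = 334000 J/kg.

T_f ≈ 57.2 °C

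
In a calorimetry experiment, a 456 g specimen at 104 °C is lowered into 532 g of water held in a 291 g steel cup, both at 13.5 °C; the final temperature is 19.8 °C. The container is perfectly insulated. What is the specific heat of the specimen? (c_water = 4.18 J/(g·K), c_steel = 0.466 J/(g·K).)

c ≈ 0.387 J/(g·K)

Conservation of energy gives ΣQ = 0:
456×c×(19.8 − 104) + 532×4.18×(19.8 − 13.5) + 291×0.466×(19.8 − 13.5) = 0
-38395 c = -14864
c = -14864/-38395 ≈ 0.3871 J/(g·K)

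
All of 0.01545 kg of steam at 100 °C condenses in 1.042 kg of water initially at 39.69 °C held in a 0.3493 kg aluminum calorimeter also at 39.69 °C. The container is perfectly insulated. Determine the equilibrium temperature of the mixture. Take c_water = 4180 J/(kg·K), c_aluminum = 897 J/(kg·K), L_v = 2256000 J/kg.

T_f ≈ 47.9 °C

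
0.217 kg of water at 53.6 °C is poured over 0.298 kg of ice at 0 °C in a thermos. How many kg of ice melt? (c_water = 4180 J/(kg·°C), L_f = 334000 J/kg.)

m_melted ≈ 0.146 kg

Heat available from the water dropping to 0 °C: 0.217×4180×53.6 = 48618 J.
Fully melting the ice requires m_ice L_f = 0.298×334000 = 99532 J.
Since 48618 < 99532 J, not all the ice melts; equilibrium is at 0 °C.
m_melt = 48618 / L_f = 0.1456 kg.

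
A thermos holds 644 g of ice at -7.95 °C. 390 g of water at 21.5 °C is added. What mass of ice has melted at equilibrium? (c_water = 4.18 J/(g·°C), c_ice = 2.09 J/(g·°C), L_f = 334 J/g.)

m_melted ≈ 72.9 g

Cooling the water to 0 °C releases 390·4.18·21.5 = 35049 J.
Of that, 644·2.09·7.95 = 10700 J goes to bring the ice to 0 °C, leaving 24349 J.
To melt every bit of ice: 644·334 = 215096 J.
Since 24349 < 215096 J, not all the ice melts; equilibrium is at 0 °C.
m_melt = 24349 / L_f = 72.9 g.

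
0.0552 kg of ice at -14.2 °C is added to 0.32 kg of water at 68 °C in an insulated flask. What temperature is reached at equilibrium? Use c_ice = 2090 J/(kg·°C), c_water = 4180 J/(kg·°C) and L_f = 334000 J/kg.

T_f ≈ 45.2 °C

Energy balance with sensible and latent terms:
ice -14.2→0 °C: 0.0552×2090×14.2 = 1638.2; melt ice: 0.0552×334000 = 18437; meltwater 0→T: 0.0552×4180×T = 230.74 T; water cools: 0.32×4180×(T − 68) = 1337.6(T − 68)
1568.3 T = 90957 − 20075 = 70882
T ≈ 45.20 °C — above 0 °C, consistent with complete melting.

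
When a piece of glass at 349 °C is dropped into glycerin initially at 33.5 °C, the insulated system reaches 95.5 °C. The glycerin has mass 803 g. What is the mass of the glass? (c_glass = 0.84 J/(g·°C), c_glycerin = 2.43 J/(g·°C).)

m ≈ 568 g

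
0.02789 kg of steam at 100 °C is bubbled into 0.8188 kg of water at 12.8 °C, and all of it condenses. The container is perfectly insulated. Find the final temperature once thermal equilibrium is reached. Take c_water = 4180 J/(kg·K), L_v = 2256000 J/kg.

Sum of m c ΔT and latent-heat terms is zero:
condense steam: −0.02789×2256000 = −62920
  condensed water 100 °C→T: 116.58(T − 100)
  water warms: 0.8188×4180×(T − 12.8) = 3422.6(T − 12.8)
3539.2 T = 62920 + 11658 + 43809 = 118387
T ≈ 33.45 °C (< 100 °C, so full condensation is consistent).

T_f ≈ 33.5 °C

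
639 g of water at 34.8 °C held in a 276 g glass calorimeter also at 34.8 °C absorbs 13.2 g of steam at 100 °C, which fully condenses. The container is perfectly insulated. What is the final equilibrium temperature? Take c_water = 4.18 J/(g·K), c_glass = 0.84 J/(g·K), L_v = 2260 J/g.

Net heat exchanged in the isolated system is zero:
steam→water at 100 °C releases m L_v = 13.2·2260 = 29832; condensate cools 100→T: 13.2·4.18·(T − 100) = 55.18(T − 100); original water: 2671(T − 34.8); glass cup: 276·0.84·(T − 34.8) = 231.84(T − 34.8)
2958 T = 29832 + 5517.6 + 101020 = 136369
T ≈ 46.10 °C (< 100 °C, so full condensation is consistent).

T_f ≈ 46.1 °C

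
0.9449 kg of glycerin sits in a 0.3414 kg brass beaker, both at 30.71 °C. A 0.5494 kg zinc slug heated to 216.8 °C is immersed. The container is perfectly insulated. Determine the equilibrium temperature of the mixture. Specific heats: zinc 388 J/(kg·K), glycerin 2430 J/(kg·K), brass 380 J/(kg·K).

T_f ≈ 45.7 °C

Conservation of energy gives ΣQ = 0:
0.5494×388×(T − 216.8) + 0.9449×2430×(T − 30.71) + 0.3414×380×(T − 30.71) = 0
213.17(T − 216.8) + 2296.1(T − 30.71) + 129.73(T − 30.71) = 0
2639 T = 120712
T ≈ 45.74 °C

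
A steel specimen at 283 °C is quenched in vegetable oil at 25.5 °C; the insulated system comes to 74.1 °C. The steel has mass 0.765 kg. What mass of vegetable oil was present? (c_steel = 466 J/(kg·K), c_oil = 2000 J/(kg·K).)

m ≈ 0.766 kg

|Q_steel| = |Q_oil|:
0.765·466·(283 − 74.1) = m·2000·(74.1 − 25.5)
97200 m = 74471  ⇒  m ≈ 0.7662 kg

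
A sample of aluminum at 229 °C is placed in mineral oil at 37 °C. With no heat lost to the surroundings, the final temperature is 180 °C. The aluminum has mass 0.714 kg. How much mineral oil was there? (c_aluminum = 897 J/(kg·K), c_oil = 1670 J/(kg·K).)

m ≈ 0.131 kg

Heat lost by the aluminum = heat gained by the oil:
0.714·897·(229 − 180) = m·1670·(180 − 37)
238810 m = 31382  ⇒  m ≈ 0.1314 kg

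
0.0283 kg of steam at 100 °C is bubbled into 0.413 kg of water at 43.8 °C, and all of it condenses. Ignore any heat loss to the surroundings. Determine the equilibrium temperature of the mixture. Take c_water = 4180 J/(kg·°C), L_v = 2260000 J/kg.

T_f ≈ 82.1 °C

Heat gained plus heat lost sum to zero:
latent heat released on condensation: 0.0283×2260000 = 63958; condensate cools 100→T: 0.0283×4180×(T − 100) = 118.29(T − 100); water warms: 0.413×4180×(T − 43.8) = 1726.3(T − 43.8)
1844.6 T = 63958 + 11829 + 75614 = 151401
T ≈ 82.08 °C, under the boiling point, so the assumption holds.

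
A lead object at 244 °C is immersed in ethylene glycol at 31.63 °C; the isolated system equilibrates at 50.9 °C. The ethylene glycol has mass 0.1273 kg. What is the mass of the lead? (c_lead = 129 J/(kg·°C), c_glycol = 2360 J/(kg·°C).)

Heat lost by the lead = heat gained by the glycol:
m×129×(244 − 50.9) = 0.1273×2360×(50.9 − 31.63)
24910 m = 5789.2  ⇒  m ≈ 0.2324 kg

m ≈ 0.232 kg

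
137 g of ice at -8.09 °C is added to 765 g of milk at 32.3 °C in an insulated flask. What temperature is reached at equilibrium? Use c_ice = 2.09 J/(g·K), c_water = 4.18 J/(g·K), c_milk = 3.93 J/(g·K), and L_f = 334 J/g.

Net heat exchanged in the isolated system is zero:
ice -8.09→0 °C: 137·2.09·8.09 = 2316.4; latent heat to melt: 137·334 = 45758; warm the meltwater: 572.66 T; milk: 3006.5(T − 32.3)
3579.1 T = 97108 − 48074 = 49034
T ≈ 13.70 °C — above 0 °C, consistent with complete melting.

T_f ≈ 13.7 °C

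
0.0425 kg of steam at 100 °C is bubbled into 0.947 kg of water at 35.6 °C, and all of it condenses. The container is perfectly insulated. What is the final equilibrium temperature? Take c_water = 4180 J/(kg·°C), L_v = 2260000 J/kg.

T_f ≈ 61.6 °C

Net heat exchanged in the isolated system is zero:
condense steam: −0.0425×2260000 = −96050
  condensed water 100 °C→T: 177.65(T − 100)
  original water: 3958.5(T − 35.6)
4136.1 T = 96050 + 17765 + 140921 = 254736
T ≈ 61.59 °C (< 100 °C, so full condensation is consistent).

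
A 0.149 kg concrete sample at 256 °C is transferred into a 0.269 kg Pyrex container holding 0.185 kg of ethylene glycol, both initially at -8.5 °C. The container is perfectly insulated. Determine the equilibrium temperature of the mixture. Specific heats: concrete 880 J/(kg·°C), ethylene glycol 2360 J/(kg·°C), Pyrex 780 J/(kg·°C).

T_f ≈ 36.1 °C

Net heat exchanged in the isolated system is zero:
0.149*880*(T − 256) + 0.185*2360*(T − (-8.5)) + 0.269*780*(T − (-8.5)) = 0
777.54 T = 28072
T = 28072 / 777.54 = 36.1 °C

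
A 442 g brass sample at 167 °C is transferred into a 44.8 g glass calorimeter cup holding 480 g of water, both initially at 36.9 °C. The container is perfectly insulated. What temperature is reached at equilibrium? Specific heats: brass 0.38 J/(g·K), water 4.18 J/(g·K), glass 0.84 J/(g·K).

T_f ≈ 46.8 °C

Net heat exchanged in the isolated system is zero:
442*0.38*(T − 167) + 480*4.18*(T − 36.9) + 44.8*0.84*(T − 36.9) = 0
2212 T = 103474
T = 103474 / 2212 = 46.8 °C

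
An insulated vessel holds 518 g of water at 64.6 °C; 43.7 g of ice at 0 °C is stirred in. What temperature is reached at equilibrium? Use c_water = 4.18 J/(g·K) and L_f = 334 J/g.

T_f ≈ 53.4 °C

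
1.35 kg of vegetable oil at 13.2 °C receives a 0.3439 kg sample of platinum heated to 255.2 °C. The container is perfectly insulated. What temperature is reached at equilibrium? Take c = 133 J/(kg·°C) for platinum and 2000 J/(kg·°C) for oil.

|Q_platinum| = |Q_oil|:
0.3439·133·(255.2 − T) = 1.35·2000·(T − 13.2)
45.74(255.2 − T) = 2700(T − 13.2)
2745.7 T = 47313  ⇒  T ≈ 17.23 °C

T_f ≈ 17.2 °C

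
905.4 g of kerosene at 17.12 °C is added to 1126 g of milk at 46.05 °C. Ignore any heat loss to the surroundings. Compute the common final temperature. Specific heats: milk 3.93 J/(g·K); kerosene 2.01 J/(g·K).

T_f is the heat-capacity-weighted average of the initial temperatures:
T_f = (4425.2·46.05 + 1819.9·17.12) / (4425.2 + 1819.9)
    = 234935 / 6245 ≈ 37.62 °C

T_f ≈ 37.6 °C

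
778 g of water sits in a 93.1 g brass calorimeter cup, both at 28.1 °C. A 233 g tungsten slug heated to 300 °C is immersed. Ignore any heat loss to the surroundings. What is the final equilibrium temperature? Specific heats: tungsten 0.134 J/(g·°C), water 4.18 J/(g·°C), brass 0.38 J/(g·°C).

T_f ≈ 30.7 °C

Heat gained plus heat lost sum to zero:
233×0.134×(T − 300) + 778×4.18×(T − 28.1) + 93.1×0.38×(T − 28.1) = 0
31.22(T − 300) + 3252(T − 28.1) + 35.38(T − 28.1) = 0
3318.6 T = 101743
T = 101743 / 3318.6 = 30.7 °C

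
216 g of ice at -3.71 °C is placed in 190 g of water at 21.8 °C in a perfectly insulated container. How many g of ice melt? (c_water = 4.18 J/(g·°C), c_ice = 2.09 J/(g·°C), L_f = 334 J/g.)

m_melted ≈ 46.8 g

Water can give up m c ΔT = 190·4.18·21.8 = 17314 J before reaching 0 °C.
Of that, 216·2.09·3.71 = 1674.8 J goes to bring the ice to 0 °C, leaving 15639 J.
To melt every bit of ice: 216·334 = 72144 J.
Since 15639 < 72144 J, not all the ice melts; equilibrium is at 0 °C.
Mass melted = 15639/334 ≈ 46.82 g.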